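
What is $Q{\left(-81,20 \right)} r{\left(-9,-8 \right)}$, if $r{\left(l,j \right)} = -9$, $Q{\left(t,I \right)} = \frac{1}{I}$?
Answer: $- \frac{9}{20} \approx -0.45$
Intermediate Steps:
$Q{\left(-81,20 \right)} r{\left(-9,-8 \right)} = \frac{1}{20} \left(-9\right) = - \frac{9}{20}$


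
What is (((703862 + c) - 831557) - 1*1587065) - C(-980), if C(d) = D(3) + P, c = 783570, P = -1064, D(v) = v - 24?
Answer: -930105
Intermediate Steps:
D(v) = -24 + v
C(d) = -1085 (C(d) = (-24 + 3) - 1064 = -21 - 1064 = -1085)
(((703862 + c) - 831557) - 1*1587065) - C(-980) = (((703862 + 783570) - 831557) - 1*1587065) - 1*(-1085) = ((1487432 - 831557) - 1587065) + 1085 = (655875 - 1587065) + 1085 = -931190 + 1085 = -930105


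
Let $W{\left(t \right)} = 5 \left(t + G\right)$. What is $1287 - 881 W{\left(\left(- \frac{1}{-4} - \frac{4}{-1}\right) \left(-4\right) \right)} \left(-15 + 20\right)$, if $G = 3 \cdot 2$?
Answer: $243562$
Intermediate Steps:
$G = 6$
$W{\left(t \right)} = 30 + 5 t$ ($W{\left(t \right)} = 5 \left(t + 6\right) = 5 \left(6 + t\right) = 30 + 5 t$)
$1287 - 881 W{\left(\left(- \frac{1}{-4} - \frac{4}{-1}\right) \left(-4\right) \right)} \left(-15 + 20\right) = 1287 - 881 \left(30 + 5 \left(- \frac{1}{-4} - \frac{4}{-1}\right) \left(-4\right)\right) \left(-15 + 20\right) = 1287 - 881 \left(30 + 5 \left(\left(-1\right) \left(- \frac{1}{4}\right) - -4\right) \left(-4\right)\right) 5 = 1287 - 881 \left(30 + 5 \left(\frac{1}{4} + 4\right) \left(-4\right)\right) 5 = 1287 - 881 \left(30 + 5 \cdot \frac{17}{4} \left(-4\right)\right) 5 = 1287 - 881 \left(30 + 5 \left(-17\right)\right) 5 = 1287 - 881 \left(30 - 85\right) 5 = 1287 - 881 \left(\left(-55\right) 5\right) = 1287 - -242275 = 1287 + 242275 = 243562$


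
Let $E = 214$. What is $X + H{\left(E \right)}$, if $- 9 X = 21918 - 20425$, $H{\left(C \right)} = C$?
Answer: $\frac{433}{9} \approx 48.111$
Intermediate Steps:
$X = - \frac{1493}{9}$ ($X = - \frac{21918 - 20425}{9} = \left(- \frac{1}{9}\right) 1493 = - \frac{1493}{9} \approx -165.89$)
$X + H{\left(E \right)} = - \frac{1493}{9} + 214 = \frac{433}{9}$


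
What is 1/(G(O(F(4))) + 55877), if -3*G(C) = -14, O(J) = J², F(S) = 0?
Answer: 3/167645 ≈ 1.7895e-5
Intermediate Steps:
G(C) = 14/3 (G(C) = -⅓*(-14) = 14/3)
1/(G(O(F(4))) + 55877) = 1/(14/3 + 55877) = 1/(167645/3) = 3/167645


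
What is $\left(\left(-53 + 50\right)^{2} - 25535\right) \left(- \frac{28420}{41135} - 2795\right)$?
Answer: $\frac{587101803374}{8227} \approx 7.1363 \cdot 10^{7}$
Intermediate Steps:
$\left(\left(-53 + 50\right)^{2} - 25535\right) \left(- \frac{28420}{41135} - 2795\right) = \left(\left(-3\right)^{2} - 25535\right) \left(\left(-28420\right) \frac{1}{41135} - 2795\right) = \left(9 - 25535\right) \left(- \frac{5684}{8227} - 2795\right) = \left(-25526\right) \left(- \frac{23000149}{8227}\right) = \frac{587101803374}{8227}$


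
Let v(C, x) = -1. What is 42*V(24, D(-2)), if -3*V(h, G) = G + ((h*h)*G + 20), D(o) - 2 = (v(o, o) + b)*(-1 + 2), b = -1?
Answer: -280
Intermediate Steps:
D(o) = 0 (D(o) = 2 + (-1 - 1)*(-1 + 2) = 2 - 2*1 = 2 - 2 = 0)
V(h, G) = -20/3 - G/3 - G*h²/3 (V(h, G) = -(G + ((h*h)*G + 20))/3 = -(G + (h²*G + 20))/3 = -(G + (G*h² + 20))/3 = -(G + (20 + G*h²))/3 = -(20 + G + G*h²)/3 = -20/3 - G/3 - G*h²/3)
42*V(24, D(-2)) = 42*(-20/3 - ⅓*0 - ⅓*0*24²) = 42*(-20/3 + 0 - ⅓*0*576) = 42*(-20/3 + 0 + 0) = 42*(-20/3) = -280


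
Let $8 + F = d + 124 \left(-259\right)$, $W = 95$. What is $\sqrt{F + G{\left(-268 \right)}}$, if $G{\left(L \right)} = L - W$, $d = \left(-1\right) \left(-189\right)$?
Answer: $i \sqrt{32298} \approx 179.72 i$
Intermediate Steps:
$d = 189$
$G{\left(L \right)} = -95 + L$ ($G{\left(L \right)} = L - 95 = -95 + L$)
$F = -31935$ ($F = -8 + \left(189 + 124 \left(-259\right)\right) = -8 + \left(189 - 32116\right) = -8 - 31927 = -31935$)
$\sqrt{F + G{\left(-268 \right)}} = \sqrt{-31935 - 363} = \sqrt{-32298} = i \sqrt{32298}$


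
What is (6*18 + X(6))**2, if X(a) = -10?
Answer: 9604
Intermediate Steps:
(6*18 + X(6))**2 = (6*18 - 10)**2 = (108 - 10)**2 = 98**2 = 9604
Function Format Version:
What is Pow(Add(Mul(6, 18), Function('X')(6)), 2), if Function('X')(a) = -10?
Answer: 9604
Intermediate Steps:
Pow(Add(Mul(6, 18), Function('X')(6)), 2) = Pow(Add(Mul(6, 18), -10), 2) = Pow(Add(108, -10), 2) = Pow(98, 2) = 9604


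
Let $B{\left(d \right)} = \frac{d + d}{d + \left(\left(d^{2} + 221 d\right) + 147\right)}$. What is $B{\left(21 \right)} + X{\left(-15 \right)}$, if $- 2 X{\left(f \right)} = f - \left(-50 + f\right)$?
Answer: $- \frac{3124}{125} \approx -24.992$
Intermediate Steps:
$X{\left(f \right)} = -25$ ($X{\left(f \right)} = - \frac{f - \left(-50 + f\right)}{2} = \left(- \frac{1}{2}\right) 50 = -25$)
$B{\left(d \right)} = \frac{2 d}{147 + d^{2} + 222 d}$ ($B{\left(d \right)} = \frac{2 d}{d + \left(147 + d^{2} + 221 d\right)} = \frac{2 d}{147 + d^{2} + 222 d}$)
$B{\left(21 \right)} + X{\left(-15 \right)} = 2 \cdot 21 \frac{1}{147 + 21^{2} + 222 \cdot 21} - 25 = 2 \cdot 21 \frac{1}{147 + 441 + 4662} - 25 = 2 \cdot 21 \cdot \frac{1}{5250} - 25 = \frac{1}{125} - 25 = - \frac{3124}{125}$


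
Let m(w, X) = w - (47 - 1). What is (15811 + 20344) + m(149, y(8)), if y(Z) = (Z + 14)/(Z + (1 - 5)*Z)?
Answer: 36258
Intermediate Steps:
y(Z) = -(14 + Z)/(3*Z) (y(Z) = (14 + Z)/(Z - 4*Z) = (14 + Z)/((-3*Z)) = (14 + Z)*(-1/(3*Z)) = -(14 + Z)/(3*Z))
m(w, X) = -46 + w (m(w, X) = w - 1*46 = w - 46 = -46 + w)
(15811 + 20344) + m(149, y(8)) = (15811 + 20344) + (-46 + 149) = 36155 + 103 = 36258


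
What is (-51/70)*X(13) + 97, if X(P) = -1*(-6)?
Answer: 3242/35 ≈ 92.629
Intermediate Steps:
X(P) = 6
(-51/70)*X(13) + 97 = -51/70*6 + 97 = -153/35 + 97 = 3242/35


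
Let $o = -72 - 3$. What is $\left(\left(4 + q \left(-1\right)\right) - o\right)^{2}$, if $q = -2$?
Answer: $6561$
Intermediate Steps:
$o = -75$ ($o = -72 - 3 = -75$)
$\left(\left(4 + q \left(-1\right)\right) - o\right)^{2} = \left(\left(4 - -2\right) - -75\right)^{2} = \left(\left(4 + 2\right) + 75\right)^{2} = \left(6 + 75\right)^{2} = 81^{2} = 6561$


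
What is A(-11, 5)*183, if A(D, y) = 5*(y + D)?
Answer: -5490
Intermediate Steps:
A(D, y) = 5*D + 5*y (A(D, y) = 5*(D + y) = 5*D + 5*y)
A(-11, 5)*183 = (5*(-11) + 5*5)*183 = (-55 + 25)*183 = -30*183 = -5490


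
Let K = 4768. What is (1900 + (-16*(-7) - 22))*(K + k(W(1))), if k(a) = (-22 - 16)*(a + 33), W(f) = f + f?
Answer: 6841620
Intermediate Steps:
W(f) = 2*f
k(a) = -1254 - 38*a (k(a) = -38*(33 + a) = -1254 - 38*a)
(1900 + (-16*(-7) - 22))*(K + k(W(1))) = (1900 + (-16*(-7) - 22))*(4768 + (-1254 - 76)) = (1900 + (112 - 22))*(4768 + (-1254 - 38*2)) = (1900 + 90)*(4768 + (-1254 - 76)) = 1990*(4768 - 1330) = 1990*3438 = 6841620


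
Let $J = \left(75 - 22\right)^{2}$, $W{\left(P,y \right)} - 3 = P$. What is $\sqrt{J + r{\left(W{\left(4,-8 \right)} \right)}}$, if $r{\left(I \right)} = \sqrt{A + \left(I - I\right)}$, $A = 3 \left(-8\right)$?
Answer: $\sqrt{2809 + 2 i \sqrt{6}} \approx 53.0 + 0.0462 i$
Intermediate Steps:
$W{\left(P,y \right)} = 3 + P$
$A = -24$
$J = 2809$ ($J = 53^{2} = 2809$)
$r{\left(I \right)} = 2 i \sqrt{6}$ ($r{\left(I \right)} = \sqrt{-24 + \left(I - I\right)} = \sqrt{-24 + 0} = \sqrt{-24} = 2 i \sqrt{6}$)
$\sqrt{J + r{\left(W{\left(4,-8 \right)} \right)}} = \sqrt{2809 + 2 i \sqrt{6}}$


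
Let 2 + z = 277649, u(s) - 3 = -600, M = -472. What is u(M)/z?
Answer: -199/92549 ≈ -0.0021502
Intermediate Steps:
u(s) = -597 (u(s) = 3 - 600 = -597)
z = 277647 (z = -2 + 277649 = 277647)
u(M)/z = -597/277647 = -597*1/277647 = -199/92549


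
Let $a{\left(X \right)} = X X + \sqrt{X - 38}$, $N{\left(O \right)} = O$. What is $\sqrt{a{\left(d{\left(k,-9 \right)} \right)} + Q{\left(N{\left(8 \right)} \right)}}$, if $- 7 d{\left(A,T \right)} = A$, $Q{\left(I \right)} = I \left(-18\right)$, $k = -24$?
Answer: $\frac{\sqrt{-6480 + 77 i \sqrt{14}}}{7} \approx 0.25558 + 11.503 i$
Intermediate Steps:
$Q{\left(I \right)} = - 18 I$
$d{\left(A,T \right)} = - \frac{A}{7}$
$a{\left(X \right)} = X^{2} + \sqrt{-38 + X}$
$\sqrt{a{\left(d{\left(k,-9 \right)} \right)} + Q{\left(N{\left(8 \right)} \right)}} = \sqrt{\left(\left(\left(- \frac{1}{7}\right) \left(-24\right)\right)^{2} + \sqrt{-38 - - \frac{24}{7}}\right) - 144} = \sqrt{\left(\left(\frac{24}{7}\right)^{2} + \sqrt{-38 + \frac{24}{7}}\right) - 144} = \sqrt{\left(\frac{576}{49} + \sqrt{- \frac{242}{7}}\right) - 144} = \sqrt{\left(\frac{576}{49} + \frac{11 i \sqrt{14}}{7}\right) - 144} = \sqrt{- \frac{6480}{49} + \frac{11 i \sqrt{14}}{7}}$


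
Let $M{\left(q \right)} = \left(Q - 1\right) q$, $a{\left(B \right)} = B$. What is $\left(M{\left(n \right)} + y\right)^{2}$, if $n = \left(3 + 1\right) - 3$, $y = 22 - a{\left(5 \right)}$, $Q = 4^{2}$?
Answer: $1024$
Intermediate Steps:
$Q = 16$
$y = 17$ ($y = 22 - 5 = 17$)
$n = 1$ ($n = 4 - 3 = 1$)
$M{\left(q \right)} = 15 q$ ($M{\left(q \right)} = \left(16 - 1\right) q = 15 q$)
$\left(M{\left(n \right)} + y\right)^{2} = \left(15 \cdot 1 + 17\right)^{2} = \left(15 + 17\right)^{2} = 32^{2} = 1024$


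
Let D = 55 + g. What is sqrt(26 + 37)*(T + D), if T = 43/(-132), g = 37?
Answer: 12101*sqrt(7)/44 ≈ 727.64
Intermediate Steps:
T = -43/132 (T = 43*(-1/132) = -43/132 ≈ -0.32576)
D = 92 (D = 55 + 37 = 92)
sqrt(26 + 37)*(T + D) = sqrt(26 + 37)*(-43/132 + 92) = sqrt(63)*(12101/132) = (3*sqrt(7))*(12101/132) = 12101*sqrt(7)/44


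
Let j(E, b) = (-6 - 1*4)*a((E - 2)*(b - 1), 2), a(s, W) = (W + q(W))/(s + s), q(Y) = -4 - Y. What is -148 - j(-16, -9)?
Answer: -1333/9 ≈ -148.11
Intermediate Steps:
a(s, W) = -2/s (a(s, W) = (W + (-4 - W))/(s + s) = -4*1/(2*s) = -2/s)
j(E, b) = 20/((-1 + b)*(-2 + E)) (j(E, b) = (-6 - 1*4)*(-2*1/((E - 2)*(b - 1))) = (-6 - 4)*(-2*1/((-1 + b)*(-2 + E))) = -(-20)/((-1 + b)*(-2 + E)) = 20/((-1 + b)*(-2 + E)))
-148 - j(-16, -9) = -148 - 20/(2 - 1*(-16) - 2*(-9) - 16*(-9)) = -148 - 20/(2 + 16 + 18 + 144) = -148 - 20/180 = -148 - 1*⅑ = -148 - ⅑ = -1333/9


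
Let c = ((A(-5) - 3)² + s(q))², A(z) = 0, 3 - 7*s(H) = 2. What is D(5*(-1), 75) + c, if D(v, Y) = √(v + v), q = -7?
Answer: 4096/49 + I*√10 ≈ 83.592 + 3.1623*I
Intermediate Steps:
s(H) = ⅐ (s(H) = 3/7 - ⅐*2 = 3/7 - 2/7 = ⅐)
D(v, Y) = √2*√v (D(v, Y) = √(2*v) = √2*√v)
c = 4096/49 (c = ((0 - 3)² + ⅐)² = ((-3)² + ⅐)² = (9 + ⅐)² = (64/7)² = 4096/49 ≈ 83.592)
D(5*(-1), 75) + c = √2*√(5*(-1)) + 4096/49 = √2*√(-5) + 4096/49 = √2*(I*√5) + 4096/49 = I*√10 + 4096/49 = 4096/49 + I*√10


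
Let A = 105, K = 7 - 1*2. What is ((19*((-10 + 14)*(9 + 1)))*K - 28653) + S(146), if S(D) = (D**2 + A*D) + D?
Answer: 11939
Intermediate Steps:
K = 5 (K = 7 - 2 = 5)
S(D) = D**2 + 106*D (S(D) = (D**2 + 105*D) + D = D**2 + 106*D)
((19*((-10 + 14)*(9 + 1)))*K - 28653) + S(146) = ((19*((-10 + 14)*(9 + 1)))*5 - 28653) + 146*(106 + 146) = ((19*(4*10))*5 - 28653) + 146*252 = ((19*40)*5 - 28653) + 36792 = (760*5 - 28653) + 36792 = (3800 - 28653) + 36792 = -24853 + 36792 = 11939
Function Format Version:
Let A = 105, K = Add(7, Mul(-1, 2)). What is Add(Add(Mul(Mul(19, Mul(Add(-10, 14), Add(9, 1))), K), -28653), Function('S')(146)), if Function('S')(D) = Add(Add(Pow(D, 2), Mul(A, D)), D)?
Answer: 11939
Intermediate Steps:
K = 5 (K = Add(7, -2) = 5)
Function('S')(D) = Add(Pow(D, 2), Mul(106, D)) (Function('S')(D) = Add(Add(Pow(D, 2), Mul(105, D)), D) = Add(Pow(D, 2), Mul(106, D)))
Add(Add(Mul(Mul(19, Mul(Add(-10, 14), Add(9, 1))), K), -28653), Function('S')(146)) = Add(Add(Mul(Mul(19, Mul(Add(-10, 14), Add(9, 1))), 5), -28653), Mul(146, Add(106, 146))) = Add(Add(Mul(Mul(19, Mul(4, 10)), 5), -28653), Mul(146, 252)) = Add(Add(Mul(Mul(19, 40), 5), -28653), 36792) = Add(Add(Mul(760, 5), -28653), 36792) = Add(Add(3800, -28653), 36792) = Add(-24853, 36792) = 11939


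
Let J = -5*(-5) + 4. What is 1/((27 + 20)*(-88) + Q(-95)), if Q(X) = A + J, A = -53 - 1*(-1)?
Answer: -1/4159 ≈ -0.00024044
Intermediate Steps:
A = -52 (A = -53 + 1 = -52)
J = 29 (J = 25 + 4 = 29)
Q(X) = -23 (Q(X) = -52 + 29 = -23)
1/((27 + 20)*(-88) + Q(-95)) = 1/((27 + 20)*(-88) - 23) = 1/(47*(-88) - 23) = 1/(-4136 - 23) = 1/(-4159) = -1/4159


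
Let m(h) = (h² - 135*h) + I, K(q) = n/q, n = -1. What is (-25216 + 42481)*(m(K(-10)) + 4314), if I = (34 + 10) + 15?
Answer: 1505338803/20 ≈ 7.5267e+7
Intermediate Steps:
I = 59 (I = 44 + 15 = 59)
K(q) = -1/q
m(h) = 59 + h² - 135*h (m(h) = (h² - 135*h) + 59 = 59 + h² - 135*h)
(-25216 + 42481)*(m(K(-10)) + 4314) = (-25216 + 42481)*((59 + (-1/(-10))² - (-135)/(-10)) + 4314) = 17265*((59 + (-1*(-⅒))² - (-135)*(-1)/10) + 4314) = 17265*((59 + (⅒)² - 135*⅒) + 4314) = 17265*((59 + 1/100 - 27/2) + 4314) = 17265*(4551/100 + 4314) = 17265*(435951/100) = 1505338803/20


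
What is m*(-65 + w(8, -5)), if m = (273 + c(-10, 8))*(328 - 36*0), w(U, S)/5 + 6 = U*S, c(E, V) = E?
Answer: -25447880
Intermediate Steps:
w(U, S) = -30 + 5*S*U (w(U, S) = -30 + 5*(U*S) = -30 + 5*(S*U) = -30 + 5*S*U)
m = 86264 (m = (273 - 10)*(328 - 36*0) = 263*(328 + 0) = 263*328 = 86264)
m*(-65 + w(8, -5)) = 86264*(-65 + (-30 + 5*(-5)*8)) = 86264*(-65 + (-30 - 200)) = 86264*(-65 - 230) = 86264*(-295) = -25447880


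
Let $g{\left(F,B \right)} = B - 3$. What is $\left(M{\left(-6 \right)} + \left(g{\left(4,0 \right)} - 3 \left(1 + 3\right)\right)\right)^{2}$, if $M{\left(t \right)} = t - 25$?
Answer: $2116$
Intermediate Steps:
$g{\left(F,B \right)} = -3 + B$
$M{\left(t \right)} = -25 + t$ ($M{\left(t \right)} = t - 25 = -25 + t$)
$\left(M{\left(-6 \right)} + \left(g{\left(4,0 \right)} - 3 \left(1 + 3\right)\right)\right)^{2} = \left(\left(-25 - 6\right) + \left(\left(-3 + 0\right) - 3 \left(1 + 3\right)\right)\right)^{2} = \left(-31 - 15\right)^{2} = \left(-46\right)^{2} = 2116$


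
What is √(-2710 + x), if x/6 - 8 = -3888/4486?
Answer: 37*I*√9801910/2243 ≈ 51.645*I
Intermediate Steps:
x = 96000/2243 (x = 48 + 6*(-3888/4486) = 48 + 6*(-3888*1/4486) = 48 + 6*(-1944/2243) = 48 - 11664/2243 = 96000/2243 ≈ 42.800)
√(-2710 + x) = √(-2710 + 96000/2243) = √(-5982530/2243) = 37*I*√9801910/2243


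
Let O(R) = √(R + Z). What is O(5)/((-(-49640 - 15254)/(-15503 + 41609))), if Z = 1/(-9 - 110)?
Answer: 39159*√7854/3861193 ≈ 0.89878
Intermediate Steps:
Z = -1/119 (Z = 1/(-119) = -1/119 ≈ -0.0084034)
O(R) = √(-1/119 + R) (O(R) = √(R - 1/119) = √(-1/119 + R))
O(5)/((-(-49640 - 15254)/(-15503 + 41609))) = (√(-119 + 14161*5)/119)/((-(-49640 - 15254)/(-15503 + 41609))) = (√(-119 + 70805)/119)/((-(-64894)/26106)) = (√70686/119)/((-(-64894)/26106)) = ((3*√7854)/119)/((-1*(-32447/13053))) = (3*√7854/119)/(32447/13053) = (3*√7854/119)*(13053/32447) = 39159*√7854/3861193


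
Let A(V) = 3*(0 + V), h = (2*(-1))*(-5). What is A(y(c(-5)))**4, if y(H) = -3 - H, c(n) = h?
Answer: 2313441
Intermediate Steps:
h = 10 (h = -2*(-5) = 10)
c(n) = 10
A(V) = 3*V
A(y(c(-5)))**4 = (3*(-3 - 1*10))**4 = (3*(-3 - 10))**4 = (3*(-13))**4 = (-39)**4 = 2313441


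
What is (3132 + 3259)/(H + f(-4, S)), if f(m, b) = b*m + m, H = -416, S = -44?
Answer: -6391/244 ≈ -26.193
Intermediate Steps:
f(m, b) = m + b*m
(3132 + 3259)/(H + f(-4, S)) = (3132 + 3259)/(-416 - 4*(1 - 44)) = 6391/(-416 - 4*(-43)) = 6391/(-416 + 172) = 6391/(-244) = 6391*(-1/244) = -6391/244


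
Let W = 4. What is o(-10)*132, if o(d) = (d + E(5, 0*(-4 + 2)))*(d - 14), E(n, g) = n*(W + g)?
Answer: -31680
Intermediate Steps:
E(n, g) = n*(4 + g)
o(d) = (-14 + d)*(20 + d) (o(d) = (d + 5*(4 + 0*(-4 + 2)))*(d - 14) = (d + 5*(4 + 0*(-2)))*(-14 + d) = (d + 5*(4 + 0))*(-14 + d) = (d + 5*4)*(-14 + d) = (d + 20)*(-14 + d) = (20 + d)*(-14 + d) = (-14 + d)*(20 + d))
o(-10)*132 = (-280 + (-10)² + 6*(-10))*132 = (-280 + 100 - 60)*132 = -240*132 = -31680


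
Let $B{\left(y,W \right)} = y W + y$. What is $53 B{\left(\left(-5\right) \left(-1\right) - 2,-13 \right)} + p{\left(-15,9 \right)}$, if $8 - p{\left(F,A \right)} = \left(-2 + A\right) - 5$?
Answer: $-1902$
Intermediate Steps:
$B{\left(y,W \right)} = y + W y$ ($B{\left(y,W \right)} = W y + y = y + W y$)
$p{\left(F,A \right)} = 15 - A$ ($p{\left(F,A \right)} = 8 - \left(\left(-2 + A\right) - 5\right) = 8 - \left(-7 + A\right) = 15 - A$)
$53 B{\left(\left(-5\right) \left(-1\right) - 2,-13 \right)} + p{\left(-15,9 \right)} = 53 \left(\left(-5\right) \left(-1\right) - 2\right) \left(1 - 13\right) + \left(15 - 9\right) = 53 \left(5 - 2\right) \left(-12\right) + \left(15 - 9\right) = 53 \cdot 3 \left(-12\right) + 6 = 53 \left(-36\right) + 6 = -1908 + 6 = -1902$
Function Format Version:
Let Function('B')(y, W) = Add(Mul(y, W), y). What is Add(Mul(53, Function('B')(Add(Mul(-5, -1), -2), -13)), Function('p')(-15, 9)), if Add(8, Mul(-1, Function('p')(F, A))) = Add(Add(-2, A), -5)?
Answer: -1902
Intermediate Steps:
Function('B')(y, W) = Add(y, Mul(W, y)) (Function('B')(y, W) = Add(Mul(W, y), y) = Add(y, Mul(W, y)))
Function('p')(F, A) = Add(15, Mul(-1, A)) (Function('p')(F, A) = Add(8, Mul(-1, Add(Add(-2, A), -5))) = Add(8, Mul(-1, Add(-7, A))) = Add(8, Add(7, Mul(-1, A))) = Add(15, Mul(-1, A)))
Add(Mul(53, Function('B')(Add(Mul(-5, -1), -2), -13)), Function('p')(-15, 9)) = Add(Mul(53, Mul(Add(Mul(-5, -1), -2), Add(1, -13))), Add(15, Mul(-1, 9))) = Add(Mul(53, Mul(Add(5, -2), -12)), Add(15, -9)) = Add(Mul(53, Mul(3, -12)), 6) = Add(Mul(53, -36), 6) = Add(-1908, 6) = -1902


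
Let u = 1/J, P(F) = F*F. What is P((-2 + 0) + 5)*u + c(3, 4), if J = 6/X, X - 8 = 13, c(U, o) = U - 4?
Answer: 61/2 ≈ 30.500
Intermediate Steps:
c(U, o) = -4 + U
X = 21 (X = 8 + 13 = 21)
J = 2/7 (J = 6/21 = 6*(1/21) = 2/7 ≈ 0.28571)
P(F) = F²
u = 7/2 (u = 1/(2/7) = 7/2 ≈ 3.5000)
P((-2 + 0) + 5)*u + c(3, 4) = ((-2 + 0) + 5)²*(7/2) + (-4 + 3) = (-2 + 5)²*(7/2) - 1 = 3²*(7/2) - 1 = 9*(7/2) - 1 = 63/2 - 1 = 61/2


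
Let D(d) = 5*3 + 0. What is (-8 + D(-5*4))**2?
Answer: 49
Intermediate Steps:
D(d) = 15 (D(d) = 15 + 0 = 15)
(-8 + D(-5*4))**2 = (-8 + 15)**2 = 7**2 = 49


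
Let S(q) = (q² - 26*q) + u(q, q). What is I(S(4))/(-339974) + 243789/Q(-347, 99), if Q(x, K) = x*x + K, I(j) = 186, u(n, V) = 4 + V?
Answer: 881484117/435846668 ≈ 2.0225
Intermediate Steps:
S(q) = 4 + q² - 25*q (S(q) = (q² - 26*q) + (4 + q) = 4 + q² - 25*q)
Q(x, K) = K + x² (Q(x, K) = x² + K = K + x²)
I(S(4))/(-339974) + 243789/Q(-347, 99) = 186/(-339974) + 243789/(99 + (-347)²) = 186*(-1/339974) + 243789/(99 + 120409) = -93/169987 + 243789/120508 = -93/169987 + 243789*(1/120508) = -93/169987 + 5187/2564 = 881484117/435846668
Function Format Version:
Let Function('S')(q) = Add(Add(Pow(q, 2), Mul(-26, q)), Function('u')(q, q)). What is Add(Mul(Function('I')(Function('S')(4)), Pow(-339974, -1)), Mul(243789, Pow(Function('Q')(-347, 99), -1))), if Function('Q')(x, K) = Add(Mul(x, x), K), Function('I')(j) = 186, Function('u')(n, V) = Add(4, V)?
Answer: Rational(881484117, 435846668) ≈ 2.0225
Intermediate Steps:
Function('S')(q) = Add(4, Pow(q, 2), Mul(-25, q)) (Function('S')(q) = Add(Add(Pow(q, 2), Mul(-26, q)), Add(4, q)) = Add(4, Pow(q, 2), Mul(-25, q)))
Function('Q')(x, K) = Add(K, Pow(x, 2)) (Function('Q')(x, K) = Add(Pow(x, 2), K) = Add(K, Pow(x, 2)))
Add(Mul(Function('I')(Function('S')(4)), Pow(-339974, -1)), Mul(243789, Pow(Function('Q')(-347, 99), -1))) = Add(Mul(186, Pow(-339974, -1)), Mul(243789, Pow(Add(99, Pow(-347, 2)), -1))) = Add(Mul(186, Rational(-1, 339974)), Mul(243789, Pow(Add(99, 120409), -1))) = Add(Rational(-93, 169987), Mul(243789, Pow(120508, -1))) = Add(Rational(-93, 169987), Mul(243789, Rational(1, 120508))) = Add(Rational(-93, 169987), Rational(5187, 2564)) = Rational(881484117, 435846668)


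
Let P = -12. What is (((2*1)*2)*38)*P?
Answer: -1824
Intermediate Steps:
(((2*1)*2)*38)*P = (((2*1)*2)*38)*(-12) = ((2*2)*38)*(-12) = (4*38)*(-12) = 152*(-12) = -1824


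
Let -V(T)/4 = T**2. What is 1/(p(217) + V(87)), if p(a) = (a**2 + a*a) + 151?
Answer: 1/64053 ≈ 1.5612e-5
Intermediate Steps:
p(a) = 151 + 2*a**2 (p(a) = (a**2 + a**2) + 151 = 2*a**2 + 151 = 151 + 2*a**2)
V(T) = -4*T**2
1/(p(217) + V(87)) = 1/((151 + 2*217**2) - 4*87**2) = 1/((151 + 2*47089) - 4*7569) = 1/((151 + 94178) - 30276) = 1/(94329 - 30276) = 1/64053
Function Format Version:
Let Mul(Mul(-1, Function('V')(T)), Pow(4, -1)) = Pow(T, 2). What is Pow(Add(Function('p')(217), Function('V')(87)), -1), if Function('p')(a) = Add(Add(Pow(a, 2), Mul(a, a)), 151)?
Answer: Rational(1, 64053) ≈ 1.5612e-5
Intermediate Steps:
Function('p')(a) = Add(151, Mul(2, Pow(a, 2))) (Function('p')(a) = Add(Add(Pow(a, 2), Pow(a, 2)), 151) = Add(Mul(2, Pow(a, 2)), 151) = Add(151, Mul(2, Pow(a, 2))))
Function('V')(T) = Mul(-4, Pow(T, 2))
Pow(Add(Function('p')(217), Function('V')(87)), -1) = Pow(Add(Add(151, Mul(2, Pow(217, 2))), Mul(-4, Pow(87, 2))), -1) = Pow(Add(Add(151, Mul(2, 47089)), Mul(-4, 7569)), -1) = Pow(Add(Add(151, 94178), -30276), -1) = Pow(Add(94329, -30276), -1) = Pow(64053, -1) = Rational(1, 64053)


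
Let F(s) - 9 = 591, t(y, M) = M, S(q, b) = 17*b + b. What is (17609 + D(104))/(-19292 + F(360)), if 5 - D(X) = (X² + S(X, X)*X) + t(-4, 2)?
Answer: 46973/4673 ≈ 10.052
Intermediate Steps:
S(q, b) = 18*b
F(s) = 600 (F(s) = 9 + 591 = 600)
D(X) = 3 - 19*X² (D(X) = 5 - ((X² + (18*X)*X) + 2) = 5 - ((X² + 18*X²) + 2) = 5 - (19*X² + 2) = 5 - (2 + 19*X²) = 5 + (-2 - 19*X²) = 3 - 19*X²)
(17609 + D(104))/(-19292 + F(360)) = (17609 + (3 - 19*104²))/(-19292 + 600) = (17609 + (3 - 19*10816))/(-18692) = (17609 + (3 - 205504))*(-1/18692) = (17609 - 205501)*(-1/18692) = -187892*(-1/18692) = 46973/4673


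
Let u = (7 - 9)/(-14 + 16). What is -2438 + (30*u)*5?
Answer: -2588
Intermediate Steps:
u = -1 (u = -2/2 = -2*½ = -1)
-2438 + (30*u)*5 = -2438 + (30*(-1))*5 = -2438 - 30*5 = -2438 - 150 = -2588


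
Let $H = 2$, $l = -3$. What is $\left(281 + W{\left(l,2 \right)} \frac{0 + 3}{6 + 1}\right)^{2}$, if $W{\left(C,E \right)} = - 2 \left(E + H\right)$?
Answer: $\frac{3775249}{49} \approx 77046.0$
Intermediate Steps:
$W{\left(C,E \right)} = -4 - 2 E$ ($W{\left(C,E \right)} = - 2 \left(E + 2\right) = - 2 \left(2 + E\right) = -4 - 2 E$)
$\left(281 + W{\left(l,2 \right)} \frac{0 + 3}{6 + 1}\right)^{2} = \left(281 + \left(-4 - 4\right) \frac{0 + 3}{6 + 1}\right)^{2} = \left(281 + \left(-4 - 4\right) \frac{3}{7}\right)^{2} = \left(281 - 8 \cdot 3 \cdot \frac{1}{7}\right)^{2} = \left(281 - \frac{24}{7}\right)^{2} = \left(\frac{1943}{7}\right)^{2} = \frac{3775249}{49}$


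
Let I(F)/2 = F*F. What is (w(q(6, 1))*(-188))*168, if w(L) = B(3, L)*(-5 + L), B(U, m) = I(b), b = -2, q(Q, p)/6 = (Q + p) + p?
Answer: -10864896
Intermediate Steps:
q(Q, p) = 6*Q + 12*p (q(Q, p) = 6*((Q + p) + p) = 6*(Q + 2*p) = 6*Q + 12*p)
I(F) = 2*F**2 (I(F) = 2*(F*F) = 2*F**2)
B(U, m) = 8 (B(U, m) = 2*(-2)**2 = 2*4 = 8)
w(L) = -40 + 8*L (w(L) = 8*(-5 + L) = -40 + 8*L)
(w(q(6, 1))*(-188))*168 = ((-40 + 8*(6*6 + 12*1))*(-188))*168 = ((-40 + 8*(36 + 12))*(-188))*168 = ((-40 + 8*48)*(-188))*168 = ((-40 + 384)*(-188))*168 = (344*(-188))*168 = -64672*168 = -10864896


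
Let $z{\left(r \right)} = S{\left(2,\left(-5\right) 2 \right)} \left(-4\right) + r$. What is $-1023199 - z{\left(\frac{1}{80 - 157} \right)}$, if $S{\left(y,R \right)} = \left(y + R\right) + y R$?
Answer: $- \frac{78794946}{77} \approx -1.0233 \cdot 10^{6}$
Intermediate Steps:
$S{\left(y,R \right)} = R + y + R y$ ($S{\left(y,R \right)} = \left(R + y\right) + R y = R + y + R y$)
$z{\left(r \right)} = 112 + r$ ($z{\left(r \right)} = \left(\left(-5\right) 2 + 2 + \left(-5\right) 2 \cdot 2\right) \left(-4\right) + r = \left(-10 + 2 - 20\right) \left(-4\right) + r = \left(-28\right) \left(-4\right) + r = 112 + r$)
$-1023199 - z{\left(\frac{1}{80 - 157} \right)} = -1023199 - \left(112 + \frac{1}{80 - 157}\right) = -1023199 - \left(112 + \frac{1}{-77}\right) = -1023199 - \left(112 - \frac{1}{77}\right) = -1023199 - \frac{8623}{77} = - \frac{78794946}{77}$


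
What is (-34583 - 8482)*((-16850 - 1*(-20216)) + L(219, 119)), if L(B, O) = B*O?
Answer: -1267273755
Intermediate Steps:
(-34583 - 8482)*((-16850 - 1*(-20216)) + L(219, 119)) = (-34583 - 8482)*((-16850 - 1*(-20216)) + 219*119) = -43065*((-16850 + 20216) + 26061) = -43065*(3366 + 26061) = -43065*29427 = -1267273755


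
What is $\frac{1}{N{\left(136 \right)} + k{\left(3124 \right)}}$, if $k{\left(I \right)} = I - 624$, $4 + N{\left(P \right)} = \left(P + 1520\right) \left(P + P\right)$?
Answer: $\frac{1}{452928} \approx 2.2079 \cdot 10^{-6}$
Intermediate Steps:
$N{\left(P \right)} = -4 + 2 P \left(1520 + P\right)$ ($N{\left(P \right)} = -4 + \left(P + 1520\right) \left(P + P\right) = -4 + \left(1520 + P\right) 2 P = -4 + 2 P \left(1520 + P\right)$)
$k{\left(I \right)} = -624 + I$ ($k{\left(I \right)} = I - 624 = -624 + I$)
$\frac{1}{N{\left(136 \right)} + k{\left(3124 \right)}} = \frac{1}{\left(-4 + 2 \cdot 136^{2} + 3040 \cdot 136\right) + \left(-624 + 3124\right)} = \frac{1}{\left(-4 + 2 \cdot 18496 + 413440\right) + 2500} = \frac{1}{\left(-4 + 36992 + 413440\right) + 2500} = \frac{1}{450428 + 2500} = \frac{1}{452928}$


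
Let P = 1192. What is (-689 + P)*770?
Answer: 387310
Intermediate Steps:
(-689 + P)*770 = (-689 + 1192)*770 = 503*770 = 387310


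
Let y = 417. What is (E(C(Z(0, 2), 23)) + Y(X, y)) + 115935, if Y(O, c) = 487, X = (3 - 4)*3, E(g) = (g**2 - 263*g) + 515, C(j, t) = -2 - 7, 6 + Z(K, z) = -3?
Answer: 119385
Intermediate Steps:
Z(K, z) = -9 (Z(K, z) = -6 - 3 = -9)
C(j, t) = -9
E(g) = 515 + g**2 - 263*g
X = -3 (X = -1*3 = -3)
(E(C(Z(0, 2), 23)) + Y(X, y)) + 115935 = ((515 + (-9)**2 - 263*(-9)) + 487) + 115935 = ((515 + 81 + 2367) + 487) + 115935 = (2963 + 487) + 115935 = 3450 + 115935 = 119385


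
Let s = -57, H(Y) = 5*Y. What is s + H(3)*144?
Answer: 2103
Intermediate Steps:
s + H(3)*144 = -57 + (5*3)*144 = -57 + 15*144 = -57 + 2160 = 2103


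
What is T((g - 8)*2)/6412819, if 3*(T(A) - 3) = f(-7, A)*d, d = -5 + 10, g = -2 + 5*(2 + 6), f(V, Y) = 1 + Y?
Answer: 314/19238457 ≈ 1.6321e-5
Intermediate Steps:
g = 38 (g = -2 + 5*8 = -2 + 40 = 38)
d = 5
T(A) = 14/3 + 5*A/3 (T(A) = 3 + ((1 + A)*5)/3 = 3 + (5 + 5*A)/3 = 3 + (5/3 + 5*A/3) = 14/3 + 5*A/3)
T((g - 8)*2)/6412819 = (14/3 + 5*((38 - 8)*2)/3)/6412819 = (14/3 + 5*(30*2)/3)*(1/6412819) = (14/3 + (5/3)*60)*(1/6412819) = (14/3 + 100)*(1/6412819) = (314/3)*(1/6412819) = 314/19238457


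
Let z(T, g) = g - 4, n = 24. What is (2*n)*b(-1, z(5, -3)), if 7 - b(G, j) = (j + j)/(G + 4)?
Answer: 560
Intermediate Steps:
z(T, g) = -4 + g
b(G, j) = 7 - 2*j/(4 + G) (b(G, j) = 7 - (j + j)/(G + 4) = 7 - 2*j/(4 + G))
(2*n)*b(-1, z(5, -3)) = (2*24)*((28 - 2*(-4 - 3) + 7*(-1))/(4 - 1)) = 48*((28 - 2*(-7) - 7)/3) = 48*((28 + 14 - 7)/3) = 48*((1/3)*35) = 48*(35/3) = 560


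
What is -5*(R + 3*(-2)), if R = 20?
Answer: -70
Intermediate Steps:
-5*(R + 3*(-2)) = -5*(20 + 3*(-2)) = -5*(20 - 6) = -5*14 = -70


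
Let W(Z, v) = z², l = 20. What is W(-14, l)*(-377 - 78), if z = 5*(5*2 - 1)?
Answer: -921375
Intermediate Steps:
z = 45 (z = 5*(10 - 1) = 5*9 = 45)
W(Z, v) = 2025 (W(Z, v) = 45² = 2025)
W(-14, l)*(-377 - 78) = 2025*(-377 - 78) = 2025*(-455) = -921375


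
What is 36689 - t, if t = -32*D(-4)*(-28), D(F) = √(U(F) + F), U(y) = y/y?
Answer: 36689 - 896*I*√3 ≈ 36689.0 - 1551.9*I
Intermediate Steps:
U(y) = 1
D(F) = √(1 + F)
t = 896*I*√3 (t = -32*√(1 - 4)*(-28) = -32*I*√3*(-28) = 896*I*√3 ≈ 1551.9*I)
36689 - t = 36689 - 896*I*√3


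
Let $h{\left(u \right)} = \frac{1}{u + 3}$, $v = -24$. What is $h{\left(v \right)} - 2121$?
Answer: $- \frac{44542}{21} \approx -2121.0$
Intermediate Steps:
$h{\left(u \right)} = \frac{1}{3 + u}$
$h{\left(v \right)} - 2121 = \frac{1}{3 - 24} - 2121 = \frac{1}{-21} - 2121 = - \frac{1}{21} - 2121 = - \frac{44542}{21}$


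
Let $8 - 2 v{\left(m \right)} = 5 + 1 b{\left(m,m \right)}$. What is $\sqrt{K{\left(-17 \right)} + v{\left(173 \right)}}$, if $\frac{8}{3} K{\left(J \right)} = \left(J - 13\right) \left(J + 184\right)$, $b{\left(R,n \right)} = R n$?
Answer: $\frac{i \sqrt{67367}}{2} \approx 129.78 i$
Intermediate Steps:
$v{\left(m \right)} = \frac{3}{2} - \frac{m^{2}}{2}$ ($v{\left(m \right)} = 4 - \frac{5 + 1 m m}{2} = 4 - \frac{5 + 1 m^{2}}{2} = 4 - \frac{5 + m^{2}}{2} = 4 - \left(\frac{5}{2} + \frac{m^{2}}{2}\right) = \frac{3}{2} - \frac{m^{2}}{2}$)
$K{\left(J \right)} = \frac{3 \left(-13 + J\right) \left(184 + J\right)}{8}$ ($K{\left(J \right)} = \frac{3 \left(J - 13\right) \left(J + 184\right)}{8} = \frac{3 \left(-13 + J\right) \left(184 + J\right)}{8}$)
$\sqrt{K{\left(-17 \right)} + v{\left(173 \right)}} = \sqrt{\left(-897 + \frac{3 \left(-17\right)^{2}}{8} + \frac{513}{8} \left(-17\right)\right) + \left(\frac{3}{2} - \frac{173^{2}}{2}\right)} = \sqrt{\left(-897 + \frac{3}{8} \cdot 289 - \frac{8721}{8}\right) + \left(\frac{3}{2} - \frac{29929}{2}\right)} = \sqrt{\left(-897 + \frac{867}{8} - \frac{8721}{8}\right) + \left(\frac{3}{2} - \frac{29929}{2}\right)} = \sqrt{- \frac{7515}{4} - 14963} = \sqrt{- \frac{67367}{4}} = \frac{i \sqrt{67367}}{2}$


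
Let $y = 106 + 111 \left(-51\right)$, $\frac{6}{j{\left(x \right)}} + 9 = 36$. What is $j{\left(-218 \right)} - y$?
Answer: $\frac{49997}{9} \approx 5555.2$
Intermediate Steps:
$j{\left(x \right)} = \frac{2}{9}$ ($j{\left(x \right)} = \frac{6}{-9 + 36} = \frac{6}{27} = 6 \cdot \frac{1}{27} = \frac{2}{9}$)
$y = -5555$ ($y = 106 - 5661 = -5555$)
$j{\left(-218 \right)} - y = \frac{2}{9} - -5555 = \frac{2}{9} + 5555 = \frac{49997}{9}$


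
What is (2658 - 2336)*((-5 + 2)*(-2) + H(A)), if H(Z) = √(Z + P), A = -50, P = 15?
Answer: 1932 + 322*I*√35 ≈ 1932.0 + 1905.0*I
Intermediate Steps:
H(Z) = √(15 + Z) (H(Z) = √(Z + 15) = √(15 + Z))
(2658 - 2336)*((-5 + 2)*(-2) + H(A)) = (2658 - 2336)*((-5 + 2)*(-2) + √(15 - 50)) = 322*(-3*(-2) + √(-35)) = 322*(6 + I*√35) = 1932 + 322*I*√35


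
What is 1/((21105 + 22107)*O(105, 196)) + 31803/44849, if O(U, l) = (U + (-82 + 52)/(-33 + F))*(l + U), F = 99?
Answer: 1580411923039/2228717236200 ≈ 0.70911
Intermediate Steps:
O(U, l) = (-5/11 + U)*(U + l) (O(U, l) = (U + (-82 + 52)/(-33 + 99))*(l + U) = (U - 30/66)*(U + l) = (U - 30*1/66)*(U + l) = (U - 5/11)*(U + l) = (-5/11 + U)*(U + l))
1/((21105 + 22107)*O(105, 196)) + 31803/44849 = 1/((21105 + 22107)*(105² - 5/11*105 - 5/11*196 + 105*196)) + 31803/44849 = 1/(43212*(11025 - 525/11 - 980/11 + 20580)) + 31803*(1/44849) = 1/(43212*(346150/11)) + 31803/44849 = (1/43212)*(11/346150) + 31803/44849 = 11/14957833800 + 31803/44849 = 1580411923039/2228717236200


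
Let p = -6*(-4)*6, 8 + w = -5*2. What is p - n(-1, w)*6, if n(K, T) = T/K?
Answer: 36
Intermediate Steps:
w = -18 (w = -8 - 5*2 = -8 - 10 = -18)
p = 144 (p = 24*6 = 144)
p - n(-1, w)*6 = 144 - (-18/(-1))*6 = 144 - (-18*(-1))*6 = 144 - 18*6 = 144 - 1*108 = 144 - 108 = 36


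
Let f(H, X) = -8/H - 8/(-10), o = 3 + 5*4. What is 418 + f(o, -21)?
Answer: 48122/115 ≈ 418.45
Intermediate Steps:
o = 23 (o = 3 + 20 = 23)
f(H, X) = 4/5 - 8/H (f(H, X) = -8/H - 8*(-1/10) = -8/H + 4/5 = 4/5 - 8/H)
418 + f(o, -21) = 418 + (4/5 - 8/23) = 418 + 52/115 = 48122/115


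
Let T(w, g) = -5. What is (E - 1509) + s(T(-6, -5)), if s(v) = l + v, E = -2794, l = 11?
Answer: -4297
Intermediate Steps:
s(v) = 11 + v
(E - 1509) + s(T(-6, -5)) = (-2794 - 1509) + (11 - 5) = -4303 + 6 = -4297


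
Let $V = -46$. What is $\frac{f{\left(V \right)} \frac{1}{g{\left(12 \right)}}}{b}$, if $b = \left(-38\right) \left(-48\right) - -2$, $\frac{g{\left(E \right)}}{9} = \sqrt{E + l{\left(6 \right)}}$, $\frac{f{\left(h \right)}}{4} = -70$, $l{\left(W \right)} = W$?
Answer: $- \frac{70 \sqrt{2}}{24651} \approx -0.0040159$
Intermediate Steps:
$f{\left(h \right)} = -280$ ($f{\left(h \right)} = 4 \left(-70\right) = -280$)
$g{\left(E \right)} = 9 \sqrt{6 + E}$ ($g{\left(E \right)} = 9 \sqrt{E + 6} = 9 \sqrt{6 + E}$)
$b = 1826$ ($b = 1824 + \left(-22 + 24\right) = 1824 + 2 = 1826$)
$\frac{f{\left(V \right)} \frac{1}{g{\left(12 \right)}}}{b} = \frac{\left(-280\right) \frac{1}{9 \sqrt{6 + 12}}}{1826} = - \frac{280}{9 \sqrt{18}} \cdot \frac{1}{1826} = - \frac{280}{9 \cdot 3 \sqrt{2}} \cdot \frac{1}{1826} = - \frac{280}{27 \sqrt{2}} \cdot \frac{1}{1826} = - 280 \frac{\sqrt{2}}{54} \cdot \frac{1}{1826} = - \frac{140 \sqrt{2}}{27} \cdot \frac{1}{1826} = - \frac{70 \sqrt{2}}{24651}$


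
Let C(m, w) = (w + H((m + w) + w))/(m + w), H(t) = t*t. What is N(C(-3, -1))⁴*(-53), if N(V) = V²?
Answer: -89019648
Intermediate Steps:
H(t) = t²
C(m, w) = (w + (m + 2*w)²)/(m + w) (C(m, w) = (w + ((m + w) + w)²)/(m + w) = (w + (m + 2*w)²)/(m + w))
N(C(-3, -1))⁴*(-53) = (((-1 + (-3 + 2*(-1))²)/(-3 - 1))²)⁴*(-53) = (((-1 + (-3 - 2)²)/(-4))²)⁴*(-53) = ((-(-1 + (-5)²)/4)²)⁴*(-53) = ((-(-1 + 25)/4)²)⁴*(-53) = ((-¼*24)²)⁴*(-53) = ((-6)²)⁴*(-53) = 36⁴*(-53) = 1679616*(-53) = -89019648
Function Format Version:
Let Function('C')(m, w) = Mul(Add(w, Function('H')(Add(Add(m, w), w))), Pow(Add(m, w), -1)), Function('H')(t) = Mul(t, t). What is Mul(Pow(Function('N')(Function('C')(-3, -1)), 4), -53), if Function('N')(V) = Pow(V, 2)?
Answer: -89019648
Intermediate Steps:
Function('H')(t) = Pow(t, 2)
Function('C')(m, w) = Mul(Pow(Add(m, w), -1), Add(w, Pow(Add(m, Mul(2, w)), 2))) (Function('C')(m, w) = Mul(Add(w, Pow(Add(Add(m, w), w), 2)), Pow(Add(m, w), -1)) = Mul(Add(w, Pow(Add(m, Mul(2, w)), 2)), Pow(Add(m, w), -1)) = Mul(Pow(Add(m, w), -1), Add(w, Pow(Add(m, Mul(2, w)), 2))))
Mul(Pow(Function('N')(Function('C')(-3, -1)), 4), -53) = Mul(Pow(Pow(Mul(Pow(Add(-3, -1), -1), Add(-1, Pow(Add(-3, Mul(2, -1)), 2))), 2), 4), -53) = Mul(Pow(Pow(Mul(Pow(-4, -1), Add(-1, Pow(Add(-3, -2), 2))), 2), 4), -53) = Mul(Pow(Pow(Mul(Rational(-1, 4), Add(-1, Pow(-5, 2))), 2), 4), -53) = Mul(Pow(Pow(Mul(Rational(-1, 4), Add(-1, 25)), 2), 4), -53) = Mul(Pow(Pow(Mul(Rational(-1, 4), 24), 2), 4), -53) = Mul(Pow(Pow(-6, 2), 4), -53) = Mul(Pow(36, 4), -53) = Mul(1679616, -53) = -89019648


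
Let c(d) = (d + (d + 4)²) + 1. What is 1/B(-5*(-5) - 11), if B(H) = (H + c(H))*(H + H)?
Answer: 1/9884 ≈ 0.00010117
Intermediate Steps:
c(d) = 1 + d + (4 + d)² (c(d) = (d + (4 + d)²) + 1 = 1 + d + (4 + d)²)
B(H) = 2*H*(1 + (4 + H)² + 2*H) (B(H) = (H + (1 + H + (4 + H)²))*(H + H) = (1 + (4 + H)² + 2*H)*(2*H) = 2*H*(1 + (4 + H)² + 2*H))
1/B(-5*(-5) - 11) = 1/(2*(-5*(-5) - 11)*(17 + (-5*(-5) - 11)² + 10*(-5*(-5) - 11))) = 1/(2*(25 - 11)*(17 + (25 - 11)² + 10*(25 - 11))) = 1/(2*14*(17 + 14² + 10*14)) = 1/(2*14*(17 + 196 + 140)) = 1/(2*14*353) = 1/9884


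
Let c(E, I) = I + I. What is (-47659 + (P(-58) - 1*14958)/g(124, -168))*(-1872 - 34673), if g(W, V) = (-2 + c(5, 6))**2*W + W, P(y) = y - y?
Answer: 10906787166665/6262 ≈ 1.7417e+9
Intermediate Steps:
c(E, I) = 2*I
P(y) = 0
g(W, V) = 101*W (g(W, V) = (-2 + 2*6)**2*W + W = (-2 + 12)**2*W + W = 10**2*W + W = 100*W + W = 101*W)
(-47659 + (P(-58) - 1*14958)/g(124, -168))*(-1872 - 34673) = (-47659 + (0 - 1*14958)/((101*124)))*(-1872 - 34673) = (-47659 + (0 - 14958)/12524)*(-36545) = (-47659 - 14958*1/12524)*(-36545) = (-47659 - 7479/6262)*(-36545) = -298448137/6262*(-36545) = 10906787166665/6262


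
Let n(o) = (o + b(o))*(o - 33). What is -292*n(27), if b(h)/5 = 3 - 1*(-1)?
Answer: 82344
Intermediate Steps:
b(h) = 20 (b(h) = 5*(3 - 1*(-1)) = 5*(3 + 1) = 5*4 = 20)
n(o) = (-33 + o)*(20 + o) (n(o) = (o + 20)*(o - 33) = (20 + o)*(-33 + o) = (-33 + o)*(20 + o))
-292*n(27) = -292*(-660 + 27**2 - 13*27) = -292*(-660 + 729 - 351) = -292*(-282) = 82344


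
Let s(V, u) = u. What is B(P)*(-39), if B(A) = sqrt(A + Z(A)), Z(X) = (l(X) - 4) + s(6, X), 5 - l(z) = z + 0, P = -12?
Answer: -39*I*sqrt(11) ≈ -129.35*I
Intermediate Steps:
l(z) = 5 - z (l(z) = 5 - (z + 0) = 5 - z)
Z(X) = 1 (Z(X) = ((5 - X) - 4) + X = (1 - X) + X = 1)
B(A) = sqrt(1 + A) (B(A) = sqrt(A + 1) = sqrt(1 + A))
B(P)*(-39) = sqrt(1 - 12)*(-39) = sqrt(-11)*(-39) = (I*sqrt(11))*(-39) = -39*I*sqrt(11)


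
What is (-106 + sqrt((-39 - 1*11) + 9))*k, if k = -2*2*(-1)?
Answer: -424 + 4*I*sqrt(41) ≈ -424.0 + 25.612*I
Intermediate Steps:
k = 4 (k = -4*(-1) = 4)
(-106 + sqrt((-39 - 1*11) + 9))*k = (-106 + sqrt((-39 - 1*11) + 9))*4 = (-106 + sqrt((-39 - 11) + 9))*4 = (-106 + sqrt(-50 + 9))*4 = (-106 + sqrt(-41))*4 = (-106 + I*sqrt(41))*4 = -424 + 4*I*sqrt(41)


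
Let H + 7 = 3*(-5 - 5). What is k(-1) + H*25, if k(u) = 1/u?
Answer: -926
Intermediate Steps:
H = -37 (H = -7 + 3*(-5 - 5) = -7 + 3*(-10) = -7 - 30 = -37)
k(-1) + H*25 = 1/(-1) - 37*25 = -1 - 925 = -926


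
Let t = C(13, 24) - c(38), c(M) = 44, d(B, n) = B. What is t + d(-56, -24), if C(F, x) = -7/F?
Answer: -1307/13 ≈ -100.54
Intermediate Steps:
t = -579/13 (t = -7/13 - 1*44 = -7*1/13 - 44 = -7/13 - 44 = -579/13 ≈ -44.538)
t + d(-56, -24) = -579/13 - 56 = -1307/13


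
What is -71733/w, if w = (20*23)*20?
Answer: -71733/9200 ≈ -7.7971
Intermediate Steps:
w = 9200 (w = 460*20 = 9200)
-71733/w = -71733/9200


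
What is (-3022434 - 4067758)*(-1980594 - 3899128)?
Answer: 41688357886624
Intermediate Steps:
(-3022434 - 4067758)*(-1980594 - 3899128) = -7090192*(-5879722) = 41688357886624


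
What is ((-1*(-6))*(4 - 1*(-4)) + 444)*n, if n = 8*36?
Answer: 141696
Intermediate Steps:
n = 288
((-1*(-6))*(4 - 1*(-4)) + 444)*n = ((-1*(-6))*(4 - 1*(-4)) + 444)*288 = (6*(4 + 4) + 444)*288 = (6*8 + 444)*288 = (48 + 444)*288 = 492*288 = 141696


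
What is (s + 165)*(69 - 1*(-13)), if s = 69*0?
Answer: 13530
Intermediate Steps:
s = 0
(s + 165)*(69 - 1*(-13)) = (0 + 165)*(69 - 1*(-13)) = 165*(69 + 13) = 165*82 = 13530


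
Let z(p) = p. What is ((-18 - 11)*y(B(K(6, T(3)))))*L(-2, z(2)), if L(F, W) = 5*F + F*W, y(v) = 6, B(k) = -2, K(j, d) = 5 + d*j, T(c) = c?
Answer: 2436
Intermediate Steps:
((-18 - 11)*y(B(K(6, T(3)))))*L(-2, z(2)) = ((-18 - 11)*6)*(-2*(5 + 2)) = (-29*6)*(-2*7) = -174*(-14) = 2436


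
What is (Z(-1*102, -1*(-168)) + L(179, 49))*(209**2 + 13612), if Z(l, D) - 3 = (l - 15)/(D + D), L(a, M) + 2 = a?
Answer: 1152792453/112 ≈ 1.0293e+7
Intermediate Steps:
L(a, M) = -2 + a
Z(l, D) = 3 + (-15 + l)/(2*D) (Z(l, D) = 3 + (l - 15)/(D + D) = 3 + (-15 + l)/((2*D)) = 3 + (-15 + l)*(1/(2*D)) = 3 + (-15 + l)/(2*D))
(Z(-1*102, -1*(-168)) + L(179, 49))*(209**2 + 13612) = ((-15 - 1*102 + 6*(-1*(-168)))/(2*((-1*(-168)))) + (-2 + 179))*(209**2 + 13612) = ((1/2)*(-15 - 102 + 6*168)/168 + 177)*(43681 + 13612) = ((1/2)*(1/168)*(-15 - 102 + 1008) + 177)*57293 = ((1/2)*(1/168)*891 + 177)*57293 = (297/112 + 177)*57293 = (20121/112)*57293 = 1152792453/112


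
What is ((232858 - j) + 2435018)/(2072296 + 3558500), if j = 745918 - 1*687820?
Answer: 434963/938466 ≈ 0.46348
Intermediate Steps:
j = 58098 (j = 745918 - 687820 = 58098)
((232858 - j) + 2435018)/(2072296 + 3558500) = ((232858 - 1*58098) + 2435018)/(2072296 + 3558500) = ((232858 - 58098) + 2435018)/5630796 = (174760 + 2435018)*(1/5630796) = 2609778*(1/5630796) = 434963/938466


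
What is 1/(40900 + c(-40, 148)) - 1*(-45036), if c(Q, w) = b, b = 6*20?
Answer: 1847376721/41020 ≈ 45036.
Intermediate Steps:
b = 120
c(Q, w) = 120
1/(40900 + c(-40, 148)) - 1*(-45036) = 1/(40900 + 120) - 1*(-45036) = 1/41020 + 45036 = 1847376721/41020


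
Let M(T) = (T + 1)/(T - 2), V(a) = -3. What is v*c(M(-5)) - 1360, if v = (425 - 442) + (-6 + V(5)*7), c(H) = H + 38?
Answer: -21400/7 ≈ -3057.1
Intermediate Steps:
M(T) = (1 + T)/(-2 + T)
c(H) = 38 + H
v = -44 (v = (425 - 442) + (-6 - 3*7) = -17 + (-6 - 21) = -17 - 27 = -44)
v*c(M(-5)) - 1360 = -44*(38 + (1 - 5)/(-2 - 5)) - 1360 = -44*(38 - 4/(-7)) - 1360 = -44*(38 - ⅐*(-4)) - 1360 = -44*(38 + 4/7) - 1360 = -44*270/7 - 1360 = -11880/7 - 1360 = -21400/7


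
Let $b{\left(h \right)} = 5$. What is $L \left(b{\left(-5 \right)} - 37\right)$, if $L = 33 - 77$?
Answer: $1408$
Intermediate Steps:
$L = -44$ ($L = 33 - 77 = -44$)
$L \left(b{\left(-5 \right)} - 37\right) = - 44 \left(5 - 37\right) = \left(-44\right) \left(-32\right) = 1408$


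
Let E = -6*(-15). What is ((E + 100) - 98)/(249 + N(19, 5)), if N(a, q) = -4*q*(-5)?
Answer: 92/349 ≈ 0.26361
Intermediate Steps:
E = 90
N(a, q) = 20*q
((E + 100) - 98)/(249 + N(19, 5)) = ((90 + 100) - 98)/(249 + 20*5) = (190 - 98)/(249 + 100) = 92/349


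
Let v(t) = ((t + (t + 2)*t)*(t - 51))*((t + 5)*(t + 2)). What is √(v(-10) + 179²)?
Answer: I*√138759 ≈ 372.5*I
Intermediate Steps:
v(t) = (-51 + t)*(2 + t)*(5 + t)*(t + t*(2 + t)) (v(t) = ((t + (2 + t)*t)*(-51 + t))*((5 + t)*(2 + t)) = ((t + t*(2 + t))*(-51 + t))*((2 + t)*(5 + t)) = ((-51 + t)*(t + t*(2 + t)))*((2 + t)*(5 + t)) = (-51 + t)*(2 + t)*(5 + t)*(t + t*(2 + t)))
√(v(-10) + 179²) = √(-10*(-1530 + (-10)⁴ - 1551*(-10) - 479*(-10)² - 41*(-10)³) + 179²) = √(-10*(-1530 + 10000 + 15510 - 479*100 - 41*(-1000)) + 32041) = √(-10*(-1530 + 10000 + 15510 - 47900 + 41000) + 32041) = √(-10*17080 + 32041) = √(-170800 + 32041) = √(-138759) = I*√138759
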